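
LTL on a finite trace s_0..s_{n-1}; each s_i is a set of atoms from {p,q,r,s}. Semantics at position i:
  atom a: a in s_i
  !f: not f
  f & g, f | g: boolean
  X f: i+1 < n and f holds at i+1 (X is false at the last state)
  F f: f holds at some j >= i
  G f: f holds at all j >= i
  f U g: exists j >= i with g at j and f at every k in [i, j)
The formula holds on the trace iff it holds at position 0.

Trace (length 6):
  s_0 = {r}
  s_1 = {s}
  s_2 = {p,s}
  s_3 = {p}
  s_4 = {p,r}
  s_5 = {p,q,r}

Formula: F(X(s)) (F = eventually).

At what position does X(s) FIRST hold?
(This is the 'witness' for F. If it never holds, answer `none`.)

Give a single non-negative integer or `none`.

Answer: 0

Derivation:
s_0={r}: X(s)=True s=False
s_1={s}: X(s)=True s=True
s_2={p,s}: X(s)=False s=True
s_3={p}: X(s)=False s=False
s_4={p,r}: X(s)=False s=False
s_5={p,q,r}: X(s)=False s=False
F(X(s)) holds; first witness at position 0.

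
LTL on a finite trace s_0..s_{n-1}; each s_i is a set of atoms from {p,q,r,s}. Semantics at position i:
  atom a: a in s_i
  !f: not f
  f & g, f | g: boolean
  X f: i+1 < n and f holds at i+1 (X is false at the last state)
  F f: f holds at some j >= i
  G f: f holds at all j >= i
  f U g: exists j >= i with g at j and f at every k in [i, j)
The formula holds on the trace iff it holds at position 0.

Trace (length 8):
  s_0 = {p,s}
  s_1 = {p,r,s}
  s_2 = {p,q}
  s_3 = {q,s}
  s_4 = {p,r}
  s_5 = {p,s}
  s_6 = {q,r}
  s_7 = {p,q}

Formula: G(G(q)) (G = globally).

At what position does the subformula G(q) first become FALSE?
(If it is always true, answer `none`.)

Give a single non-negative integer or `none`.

Answer: 0

Derivation:
s_0={p,s}: G(q)=False q=False
s_1={p,r,s}: G(q)=False q=False
s_2={p,q}: G(q)=False q=True
s_3={q,s}: G(q)=False q=True
s_4={p,r}: G(q)=False q=False
s_5={p,s}: G(q)=False q=False
s_6={q,r}: G(q)=True q=True
s_7={p,q}: G(q)=True q=True
G(G(q)) holds globally = False
First violation at position 0.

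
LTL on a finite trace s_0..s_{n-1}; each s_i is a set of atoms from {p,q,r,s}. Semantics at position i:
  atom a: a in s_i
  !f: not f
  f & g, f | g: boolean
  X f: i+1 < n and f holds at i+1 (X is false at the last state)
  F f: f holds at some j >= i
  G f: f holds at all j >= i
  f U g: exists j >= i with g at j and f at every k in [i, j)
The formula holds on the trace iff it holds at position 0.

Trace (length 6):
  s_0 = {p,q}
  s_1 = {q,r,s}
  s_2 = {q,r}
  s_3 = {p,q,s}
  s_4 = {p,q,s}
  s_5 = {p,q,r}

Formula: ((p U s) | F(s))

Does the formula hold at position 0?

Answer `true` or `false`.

s_0={p,q}: ((p U s) | F(s))=True (p U s)=True p=True s=False F(s)=True
s_1={q,r,s}: ((p U s) | F(s))=True (p U s)=True p=False s=True F(s)=True
s_2={q,r}: ((p U s) | F(s))=True (p U s)=False p=False s=False F(s)=True
s_3={p,q,s}: ((p U s) | F(s))=True (p U s)=True p=True s=True F(s)=True
s_4={p,q,s}: ((p U s) | F(s))=True (p U s)=True p=True s=True F(s)=True
s_5={p,q,r}: ((p U s) | F(s))=False (p U s)=False p=True s=False F(s)=False

Answer: true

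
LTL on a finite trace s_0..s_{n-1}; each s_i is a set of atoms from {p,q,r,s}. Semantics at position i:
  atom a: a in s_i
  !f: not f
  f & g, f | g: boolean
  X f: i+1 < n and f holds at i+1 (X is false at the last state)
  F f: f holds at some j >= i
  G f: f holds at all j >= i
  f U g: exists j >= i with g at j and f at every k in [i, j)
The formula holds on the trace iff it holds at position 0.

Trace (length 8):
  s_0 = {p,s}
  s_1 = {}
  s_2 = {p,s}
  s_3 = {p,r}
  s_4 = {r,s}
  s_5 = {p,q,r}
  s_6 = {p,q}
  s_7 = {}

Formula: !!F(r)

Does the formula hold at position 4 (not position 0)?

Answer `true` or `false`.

Answer: true

Derivation:
s_0={p,s}: !!F(r)=True !F(r)=False F(r)=True r=False
s_1={}: !!F(r)=True !F(r)=False F(r)=True r=False
s_2={p,s}: !!F(r)=True !F(r)=False F(r)=True r=False
s_3={p,r}: !!F(r)=True !F(r)=False F(r)=True r=True
s_4={r,s}: !!F(r)=True !F(r)=False F(r)=True r=True
s_5={p,q,r}: !!F(r)=True !F(r)=False F(r)=True r=True
s_6={p,q}: !!F(r)=False !F(r)=True F(r)=False r=False
s_7={}: !!F(r)=False !F(r)=True F(r)=False r=False
Evaluating at position 4: result = True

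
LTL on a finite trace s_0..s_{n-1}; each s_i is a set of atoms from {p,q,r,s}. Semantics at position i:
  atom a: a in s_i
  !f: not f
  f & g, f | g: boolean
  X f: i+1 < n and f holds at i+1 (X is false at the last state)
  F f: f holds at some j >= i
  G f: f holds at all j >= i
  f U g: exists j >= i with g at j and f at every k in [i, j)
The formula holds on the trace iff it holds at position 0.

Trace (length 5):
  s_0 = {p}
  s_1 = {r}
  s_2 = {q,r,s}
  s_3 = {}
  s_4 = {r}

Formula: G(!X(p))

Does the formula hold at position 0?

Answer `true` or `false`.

Answer: true

Derivation:
s_0={p}: G(!X(p))=True !X(p)=True X(p)=False p=True
s_1={r}: G(!X(p))=True !X(p)=True X(p)=False p=False
s_2={q,r,s}: G(!X(p))=True !X(p)=True X(p)=False p=False
s_3={}: G(!X(p))=True !X(p)=True X(p)=False p=False
s_4={r}: G(!X(p))=True !X(p)=True X(p)=False p=False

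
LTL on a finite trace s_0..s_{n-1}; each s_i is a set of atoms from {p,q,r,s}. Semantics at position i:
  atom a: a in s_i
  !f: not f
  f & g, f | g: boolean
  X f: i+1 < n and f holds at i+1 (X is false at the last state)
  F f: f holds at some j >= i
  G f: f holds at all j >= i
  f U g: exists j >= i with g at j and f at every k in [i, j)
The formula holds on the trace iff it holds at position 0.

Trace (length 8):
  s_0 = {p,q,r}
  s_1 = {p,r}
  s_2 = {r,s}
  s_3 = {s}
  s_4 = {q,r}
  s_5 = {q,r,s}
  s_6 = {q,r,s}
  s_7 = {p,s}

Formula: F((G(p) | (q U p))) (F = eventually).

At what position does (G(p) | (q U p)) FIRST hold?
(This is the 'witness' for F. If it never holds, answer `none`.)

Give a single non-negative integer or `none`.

Answer: 0

Derivation:
s_0={p,q,r}: (G(p) | (q U p))=True G(p)=False p=True (q U p)=True q=True
s_1={p,r}: (G(p) | (q U p))=True G(p)=False p=True (q U p)=True q=False
s_2={r,s}: (G(p) | (q U p))=False G(p)=False p=False (q U p)=False q=False
s_3={s}: (G(p) | (q U p))=False G(p)=False p=False (q U p)=False q=False
s_4={q,r}: (G(p) | (q U p))=True G(p)=False p=False (q U p)=True q=True
s_5={q,r,s}: (G(p) | (q U p))=True G(p)=False p=False (q U p)=True q=True
s_6={q,r,s}: (G(p) | (q U p))=True G(p)=False p=False (q U p)=True q=True
s_7={p,s}: (G(p) | (q U p))=True G(p)=True p=True (q U p)=True q=False
F((G(p) | (q U p))) holds; first witness at position 0.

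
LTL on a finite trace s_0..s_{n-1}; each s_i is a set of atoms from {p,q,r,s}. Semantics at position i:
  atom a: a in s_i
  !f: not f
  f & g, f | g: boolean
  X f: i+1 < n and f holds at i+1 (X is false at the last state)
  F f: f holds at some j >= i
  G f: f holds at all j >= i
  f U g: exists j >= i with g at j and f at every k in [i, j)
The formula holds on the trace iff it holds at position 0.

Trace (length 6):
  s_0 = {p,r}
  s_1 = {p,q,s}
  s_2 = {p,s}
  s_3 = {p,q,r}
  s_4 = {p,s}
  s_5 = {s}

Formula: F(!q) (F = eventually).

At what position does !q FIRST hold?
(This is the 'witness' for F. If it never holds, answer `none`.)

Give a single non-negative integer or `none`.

Answer: 0

Derivation:
s_0={p,r}: !q=True q=False
s_1={p,q,s}: !q=False q=True
s_2={p,s}: !q=True q=False
s_3={p,q,r}: !q=False q=True
s_4={p,s}: !q=True q=False
s_5={s}: !q=True q=False
F(!q) holds; first witness at position 0.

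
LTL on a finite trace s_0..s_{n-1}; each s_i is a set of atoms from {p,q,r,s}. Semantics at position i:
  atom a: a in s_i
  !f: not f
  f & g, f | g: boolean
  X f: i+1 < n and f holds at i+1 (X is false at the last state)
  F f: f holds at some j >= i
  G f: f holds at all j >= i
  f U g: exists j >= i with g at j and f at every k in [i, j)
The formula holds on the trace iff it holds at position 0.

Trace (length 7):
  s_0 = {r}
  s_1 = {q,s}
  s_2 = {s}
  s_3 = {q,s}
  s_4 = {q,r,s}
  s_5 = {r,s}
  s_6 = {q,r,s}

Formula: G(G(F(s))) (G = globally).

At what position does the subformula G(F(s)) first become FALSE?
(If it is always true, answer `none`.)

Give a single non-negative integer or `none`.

Answer: none

Derivation:
s_0={r}: G(F(s))=True F(s)=True s=False
s_1={q,s}: G(F(s))=True F(s)=True s=True
s_2={s}: G(F(s))=True F(s)=True s=True
s_3={q,s}: G(F(s))=True F(s)=True s=True
s_4={q,r,s}: G(F(s))=True F(s)=True s=True
s_5={r,s}: G(F(s))=True F(s)=True s=True
s_6={q,r,s}: G(F(s))=True F(s)=True s=True
G(G(F(s))) holds globally = True
No violation — formula holds at every position.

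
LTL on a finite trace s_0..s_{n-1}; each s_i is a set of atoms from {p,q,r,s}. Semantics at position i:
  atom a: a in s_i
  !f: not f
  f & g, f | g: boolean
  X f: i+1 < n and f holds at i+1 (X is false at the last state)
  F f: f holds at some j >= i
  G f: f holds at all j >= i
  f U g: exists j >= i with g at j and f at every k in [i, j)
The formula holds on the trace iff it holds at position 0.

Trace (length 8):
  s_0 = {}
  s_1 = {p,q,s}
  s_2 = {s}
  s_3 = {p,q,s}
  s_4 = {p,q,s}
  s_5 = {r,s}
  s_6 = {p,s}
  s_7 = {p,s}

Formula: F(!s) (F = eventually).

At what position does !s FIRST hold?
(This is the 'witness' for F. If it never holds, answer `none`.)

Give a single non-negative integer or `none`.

Answer: 0

Derivation:
s_0={}: !s=True s=False
s_1={p,q,s}: !s=False s=True
s_2={s}: !s=False s=True
s_3={p,q,s}: !s=False s=True
s_4={p,q,s}: !s=False s=True
s_5={r,s}: !s=False s=True
s_6={p,s}: !s=False s=True
s_7={p,s}: !s=False s=True
F(!s) holds; first witness at position 0.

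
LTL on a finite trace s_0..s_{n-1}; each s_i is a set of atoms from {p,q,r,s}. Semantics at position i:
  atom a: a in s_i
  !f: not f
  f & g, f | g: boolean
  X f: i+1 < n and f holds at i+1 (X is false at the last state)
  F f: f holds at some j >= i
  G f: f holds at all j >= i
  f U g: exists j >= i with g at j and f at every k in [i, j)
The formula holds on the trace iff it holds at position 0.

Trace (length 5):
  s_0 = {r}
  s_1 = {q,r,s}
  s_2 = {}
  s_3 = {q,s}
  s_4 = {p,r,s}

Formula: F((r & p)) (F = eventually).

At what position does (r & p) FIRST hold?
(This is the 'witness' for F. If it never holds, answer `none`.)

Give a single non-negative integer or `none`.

s_0={r}: (r & p)=False r=True p=False
s_1={q,r,s}: (r & p)=False r=True p=False
s_2={}: (r & p)=False r=False p=False
s_3={q,s}: (r & p)=False r=False p=False
s_4={p,r,s}: (r & p)=True r=True p=True
F((r & p)) holds; first witness at position 4.

Answer: 4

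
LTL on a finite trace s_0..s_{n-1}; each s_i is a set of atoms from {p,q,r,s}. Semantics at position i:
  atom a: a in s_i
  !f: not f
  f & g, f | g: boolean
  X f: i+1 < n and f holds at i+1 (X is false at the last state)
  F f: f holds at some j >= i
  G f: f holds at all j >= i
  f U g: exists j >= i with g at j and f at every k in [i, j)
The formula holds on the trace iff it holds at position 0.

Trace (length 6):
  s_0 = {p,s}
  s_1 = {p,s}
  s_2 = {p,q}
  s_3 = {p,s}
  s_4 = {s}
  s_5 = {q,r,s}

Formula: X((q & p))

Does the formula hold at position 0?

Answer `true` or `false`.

Answer: false

Derivation:
s_0={p,s}: X((q & p))=False (q & p)=False q=False p=True
s_1={p,s}: X((q & p))=True (q & p)=False q=False p=True
s_2={p,q}: X((q & p))=False (q & p)=True q=True p=True
s_3={p,s}: X((q & p))=False (q & p)=False q=False p=True
s_4={s}: X((q & p))=False (q & p)=False q=False p=False
s_5={q,r,s}: X((q & p))=False (q & p)=False q=True p=False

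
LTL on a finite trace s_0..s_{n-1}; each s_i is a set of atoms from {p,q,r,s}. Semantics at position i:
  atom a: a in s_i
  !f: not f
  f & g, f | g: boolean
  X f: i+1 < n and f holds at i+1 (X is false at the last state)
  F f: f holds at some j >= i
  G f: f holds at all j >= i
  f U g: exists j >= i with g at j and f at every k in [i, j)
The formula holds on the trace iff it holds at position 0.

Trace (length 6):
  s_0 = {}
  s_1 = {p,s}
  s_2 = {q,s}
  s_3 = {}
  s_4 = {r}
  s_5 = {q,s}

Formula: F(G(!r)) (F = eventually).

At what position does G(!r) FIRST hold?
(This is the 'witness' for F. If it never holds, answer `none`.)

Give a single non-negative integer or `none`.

Answer: 5

Derivation:
s_0={}: G(!r)=False !r=True r=False
s_1={p,s}: G(!r)=False !r=True r=False
s_2={q,s}: G(!r)=False !r=True r=False
s_3={}: G(!r)=False !r=True r=False
s_4={r}: G(!r)=False !r=False r=True
s_5={q,s}: G(!r)=True !r=True r=False
F(G(!r)) holds; first witness at position 5.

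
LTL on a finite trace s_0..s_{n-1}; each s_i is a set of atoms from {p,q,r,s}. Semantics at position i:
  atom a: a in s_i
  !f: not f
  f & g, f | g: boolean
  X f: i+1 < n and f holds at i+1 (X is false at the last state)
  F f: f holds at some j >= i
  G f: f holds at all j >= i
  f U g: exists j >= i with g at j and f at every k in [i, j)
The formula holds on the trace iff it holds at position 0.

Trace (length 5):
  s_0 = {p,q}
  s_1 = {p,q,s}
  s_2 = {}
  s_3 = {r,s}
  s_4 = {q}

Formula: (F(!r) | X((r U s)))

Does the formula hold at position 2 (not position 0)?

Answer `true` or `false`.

s_0={p,q}: (F(!r) | X((r U s)))=True F(!r)=True !r=True r=False X((r U s))=True (r U s)=False s=False
s_1={p,q,s}: (F(!r) | X((r U s)))=True F(!r)=True !r=True r=False X((r U s))=False (r U s)=True s=True
s_2={}: (F(!r) | X((r U s)))=True F(!r)=True !r=True r=False X((r U s))=True (r U s)=False s=False
s_3={r,s}: (F(!r) | X((r U s)))=True F(!r)=True !r=False r=True X((r U s))=False (r U s)=True s=True
s_4={q}: (F(!r) | X((r U s)))=True F(!r)=True !r=True r=False X((r U s))=False (r U s)=False s=False
Evaluating at position 2: result = True

Answer: true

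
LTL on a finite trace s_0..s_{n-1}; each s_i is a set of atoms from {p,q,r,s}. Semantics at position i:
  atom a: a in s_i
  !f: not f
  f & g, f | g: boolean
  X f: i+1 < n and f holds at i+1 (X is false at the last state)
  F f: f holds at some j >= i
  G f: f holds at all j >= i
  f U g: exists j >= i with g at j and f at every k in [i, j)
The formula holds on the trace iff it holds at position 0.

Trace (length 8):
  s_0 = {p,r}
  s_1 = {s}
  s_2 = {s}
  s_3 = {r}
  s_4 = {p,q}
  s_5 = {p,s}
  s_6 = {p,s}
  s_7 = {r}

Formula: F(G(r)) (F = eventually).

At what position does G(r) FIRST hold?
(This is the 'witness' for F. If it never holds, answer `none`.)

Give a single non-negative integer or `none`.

s_0={p,r}: G(r)=False r=True
s_1={s}: G(r)=False r=False
s_2={s}: G(r)=False r=False
s_3={r}: G(r)=False r=True
s_4={p,q}: G(r)=False r=False
s_5={p,s}: G(r)=False r=False
s_6={p,s}: G(r)=False r=False
s_7={r}: G(r)=True r=True
F(G(r)) holds; first witness at position 7.

Answer: 7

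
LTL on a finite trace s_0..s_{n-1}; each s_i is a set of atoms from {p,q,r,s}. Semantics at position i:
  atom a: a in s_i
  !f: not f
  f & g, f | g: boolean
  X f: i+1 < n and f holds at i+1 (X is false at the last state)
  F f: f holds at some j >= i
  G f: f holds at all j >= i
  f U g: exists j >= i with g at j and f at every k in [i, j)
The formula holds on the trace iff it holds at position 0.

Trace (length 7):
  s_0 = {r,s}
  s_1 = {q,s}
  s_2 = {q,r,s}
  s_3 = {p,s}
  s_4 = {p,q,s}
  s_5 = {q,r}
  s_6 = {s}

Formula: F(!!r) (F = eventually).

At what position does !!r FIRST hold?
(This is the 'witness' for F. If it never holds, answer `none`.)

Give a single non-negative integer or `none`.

Answer: 0

Derivation:
s_0={r,s}: !!r=True !r=False r=True
s_1={q,s}: !!r=False !r=True r=False
s_2={q,r,s}: !!r=True !r=False r=True
s_3={p,s}: !!r=False !r=True r=False
s_4={p,q,s}: !!r=False !r=True r=False
s_5={q,r}: !!r=True !r=False r=True
s_6={s}: !!r=False !r=True r=False
F(!!r) holds; first witness at position 0.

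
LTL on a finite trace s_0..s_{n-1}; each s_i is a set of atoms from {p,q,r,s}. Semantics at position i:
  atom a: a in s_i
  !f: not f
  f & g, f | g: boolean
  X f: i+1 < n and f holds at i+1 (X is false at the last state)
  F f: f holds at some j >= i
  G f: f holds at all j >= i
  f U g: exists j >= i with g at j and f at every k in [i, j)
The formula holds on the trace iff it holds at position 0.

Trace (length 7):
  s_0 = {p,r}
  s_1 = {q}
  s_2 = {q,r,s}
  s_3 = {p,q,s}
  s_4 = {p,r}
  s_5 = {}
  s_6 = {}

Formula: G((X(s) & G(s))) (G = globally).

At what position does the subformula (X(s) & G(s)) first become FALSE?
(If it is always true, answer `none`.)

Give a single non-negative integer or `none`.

Answer: 0

Derivation:
s_0={p,r}: (X(s) & G(s))=False X(s)=False s=False G(s)=False
s_1={q}: (X(s) & G(s))=False X(s)=True s=False G(s)=False
s_2={q,r,s}: (X(s) & G(s))=False X(s)=True s=True G(s)=False
s_3={p,q,s}: (X(s) & G(s))=False X(s)=False s=True G(s)=False
s_4={p,r}: (X(s) & G(s))=False X(s)=False s=False G(s)=False
s_5={}: (X(s) & G(s))=False X(s)=False s=False G(s)=False
s_6={}: (X(s) & G(s))=False X(s)=False s=False G(s)=False
G((X(s) & G(s))) holds globally = False
First violation at position 0.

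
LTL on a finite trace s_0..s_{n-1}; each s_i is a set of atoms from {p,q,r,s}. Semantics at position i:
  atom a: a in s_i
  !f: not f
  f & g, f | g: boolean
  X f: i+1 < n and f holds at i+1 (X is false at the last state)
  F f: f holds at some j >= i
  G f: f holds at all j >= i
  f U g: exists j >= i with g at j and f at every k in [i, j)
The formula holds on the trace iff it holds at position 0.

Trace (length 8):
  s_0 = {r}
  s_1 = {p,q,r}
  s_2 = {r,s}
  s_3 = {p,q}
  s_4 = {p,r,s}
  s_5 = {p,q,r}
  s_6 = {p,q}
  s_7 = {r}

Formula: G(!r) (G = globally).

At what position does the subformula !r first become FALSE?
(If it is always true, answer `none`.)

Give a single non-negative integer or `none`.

Answer: 0

Derivation:
s_0={r}: !r=False r=True
s_1={p,q,r}: !r=False r=True
s_2={r,s}: !r=False r=True
s_3={p,q}: !r=True r=False
s_4={p,r,s}: !r=False r=True
s_5={p,q,r}: !r=False r=True
s_6={p,q}: !r=True r=False
s_7={r}: !r=False r=True
G(!r) holds globally = False
First violation at position 0.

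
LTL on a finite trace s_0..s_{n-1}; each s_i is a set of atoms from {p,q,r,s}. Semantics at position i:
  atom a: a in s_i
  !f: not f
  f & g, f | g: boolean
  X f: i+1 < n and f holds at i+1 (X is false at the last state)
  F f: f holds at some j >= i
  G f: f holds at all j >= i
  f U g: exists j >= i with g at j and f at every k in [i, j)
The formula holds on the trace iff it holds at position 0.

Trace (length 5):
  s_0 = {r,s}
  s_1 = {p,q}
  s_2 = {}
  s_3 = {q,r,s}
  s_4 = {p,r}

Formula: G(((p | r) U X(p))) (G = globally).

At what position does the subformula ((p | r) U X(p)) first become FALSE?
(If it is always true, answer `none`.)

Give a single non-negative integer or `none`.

Answer: 1

Derivation:
s_0={r,s}: ((p | r) U X(p))=True (p | r)=True p=False r=True X(p)=True
s_1={p,q}: ((p | r) U X(p))=False (p | r)=True p=True r=False X(p)=False
s_2={}: ((p | r) U X(p))=False (p | r)=False p=False r=False X(p)=False
s_3={q,r,s}: ((p | r) U X(p))=True (p | r)=True p=False r=True X(p)=True
s_4={p,r}: ((p | r) U X(p))=False (p | r)=True p=True r=True X(p)=False
G(((p | r) U X(p))) holds globally = False
First violation at position 1.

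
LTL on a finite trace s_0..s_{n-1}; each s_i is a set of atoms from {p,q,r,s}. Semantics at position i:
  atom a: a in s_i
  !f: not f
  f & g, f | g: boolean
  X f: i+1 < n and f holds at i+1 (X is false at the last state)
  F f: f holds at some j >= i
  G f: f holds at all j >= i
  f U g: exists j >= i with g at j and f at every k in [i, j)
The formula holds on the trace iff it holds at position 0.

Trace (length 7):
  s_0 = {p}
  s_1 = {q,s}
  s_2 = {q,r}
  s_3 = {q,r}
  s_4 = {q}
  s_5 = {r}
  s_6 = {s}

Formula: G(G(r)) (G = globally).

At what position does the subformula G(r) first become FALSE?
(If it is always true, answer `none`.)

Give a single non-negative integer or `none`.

s_0={p}: G(r)=False r=False
s_1={q,s}: G(r)=False r=False
s_2={q,r}: G(r)=False r=True
s_3={q,r}: G(r)=False r=True
s_4={q}: G(r)=False r=False
s_5={r}: G(r)=False r=True
s_6={s}: G(r)=False r=False
G(G(r)) holds globally = False
First violation at position 0.

Answer: 0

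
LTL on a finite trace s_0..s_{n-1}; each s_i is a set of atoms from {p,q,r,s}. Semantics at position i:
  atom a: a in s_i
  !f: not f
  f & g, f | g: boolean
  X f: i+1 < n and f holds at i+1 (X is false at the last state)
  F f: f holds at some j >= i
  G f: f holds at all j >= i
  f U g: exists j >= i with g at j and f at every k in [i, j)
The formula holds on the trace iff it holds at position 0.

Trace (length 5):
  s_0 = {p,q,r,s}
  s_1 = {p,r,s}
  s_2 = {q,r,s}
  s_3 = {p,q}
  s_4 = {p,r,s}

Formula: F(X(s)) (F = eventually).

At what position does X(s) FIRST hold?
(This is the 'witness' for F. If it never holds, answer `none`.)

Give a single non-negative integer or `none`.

s_0={p,q,r,s}: X(s)=True s=True
s_1={p,r,s}: X(s)=True s=True
s_2={q,r,s}: X(s)=False s=True
s_3={p,q}: X(s)=True s=False
s_4={p,r,s}: X(s)=False s=True
F(X(s)) holds; first witness at position 0.

Answer: 0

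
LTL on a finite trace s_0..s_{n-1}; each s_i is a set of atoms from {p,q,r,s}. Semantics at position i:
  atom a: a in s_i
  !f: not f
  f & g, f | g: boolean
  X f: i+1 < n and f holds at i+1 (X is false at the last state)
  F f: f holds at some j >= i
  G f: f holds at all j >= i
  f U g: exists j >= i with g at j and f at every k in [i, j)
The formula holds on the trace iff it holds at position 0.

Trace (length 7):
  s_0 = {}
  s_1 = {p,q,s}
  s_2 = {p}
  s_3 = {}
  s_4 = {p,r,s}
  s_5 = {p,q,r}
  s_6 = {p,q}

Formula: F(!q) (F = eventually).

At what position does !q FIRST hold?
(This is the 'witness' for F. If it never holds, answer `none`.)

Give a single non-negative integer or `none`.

s_0={}: !q=True q=False
s_1={p,q,s}: !q=False q=True
s_2={p}: !q=True q=False
s_3={}: !q=True q=False
s_4={p,r,s}: !q=True q=False
s_5={p,q,r}: !q=False q=True
s_6={p,q}: !q=False q=True
F(!q) holds; first witness at position 0.

Answer: 0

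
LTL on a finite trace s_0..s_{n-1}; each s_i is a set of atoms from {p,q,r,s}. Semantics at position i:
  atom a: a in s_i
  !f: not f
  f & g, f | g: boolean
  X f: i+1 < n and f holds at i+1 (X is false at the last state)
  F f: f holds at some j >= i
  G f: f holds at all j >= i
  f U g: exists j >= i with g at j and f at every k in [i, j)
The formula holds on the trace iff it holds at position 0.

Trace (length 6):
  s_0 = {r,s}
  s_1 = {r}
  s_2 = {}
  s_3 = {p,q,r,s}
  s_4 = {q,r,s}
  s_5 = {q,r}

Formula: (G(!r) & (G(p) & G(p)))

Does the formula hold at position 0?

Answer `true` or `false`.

s_0={r,s}: (G(!r) & (G(p) & G(p)))=False G(!r)=False !r=False r=True (G(p) & G(p))=False G(p)=False p=False
s_1={r}: (G(!r) & (G(p) & G(p)))=False G(!r)=False !r=False r=True (G(p) & G(p))=False G(p)=False p=False
s_2={}: (G(!r) & (G(p) & G(p)))=False G(!r)=False !r=True r=False (G(p) & G(p))=False G(p)=False p=False
s_3={p,q,r,s}: (G(!r) & (G(p) & G(p)))=False G(!r)=False !r=False r=True (G(p) & G(p))=False G(p)=False p=True
s_4={q,r,s}: (G(!r) & (G(p) & G(p)))=False G(!r)=False !r=False r=True (G(p) & G(p))=False G(p)=False p=False
s_5={q,r}: (G(!r) & (G(p) & G(p)))=False G(!r)=False !r=False r=True (G(p) & G(p))=False G(p)=False p=False

Answer: false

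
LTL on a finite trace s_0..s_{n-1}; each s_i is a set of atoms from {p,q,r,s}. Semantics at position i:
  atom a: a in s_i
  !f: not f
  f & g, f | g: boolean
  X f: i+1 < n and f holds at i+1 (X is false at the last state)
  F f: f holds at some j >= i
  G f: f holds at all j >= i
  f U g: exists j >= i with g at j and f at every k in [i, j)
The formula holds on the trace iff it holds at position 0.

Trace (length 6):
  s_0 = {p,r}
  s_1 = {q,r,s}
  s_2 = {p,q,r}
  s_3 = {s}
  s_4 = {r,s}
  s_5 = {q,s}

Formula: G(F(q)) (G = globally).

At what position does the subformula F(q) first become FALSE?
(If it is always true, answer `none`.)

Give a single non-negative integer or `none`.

s_0={p,r}: F(q)=True q=False
s_1={q,r,s}: F(q)=True q=True
s_2={p,q,r}: F(q)=True q=True
s_3={s}: F(q)=True q=False
s_4={r,s}: F(q)=True q=False
s_5={q,s}: F(q)=True q=True
G(F(q)) holds globally = True
No violation — formula holds at every position.

Answer: none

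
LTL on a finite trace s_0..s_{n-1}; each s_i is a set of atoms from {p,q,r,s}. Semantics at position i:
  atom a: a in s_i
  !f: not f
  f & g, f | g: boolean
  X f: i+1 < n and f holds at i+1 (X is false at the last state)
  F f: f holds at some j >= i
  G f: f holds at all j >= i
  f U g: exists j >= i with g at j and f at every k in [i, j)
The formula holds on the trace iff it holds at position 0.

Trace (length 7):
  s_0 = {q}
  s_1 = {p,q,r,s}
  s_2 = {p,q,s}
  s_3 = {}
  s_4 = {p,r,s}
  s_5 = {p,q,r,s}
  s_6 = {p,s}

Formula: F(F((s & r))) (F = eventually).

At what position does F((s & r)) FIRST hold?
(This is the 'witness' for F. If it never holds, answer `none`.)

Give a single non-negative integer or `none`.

Answer: 0

Derivation:
s_0={q}: F((s & r))=True (s & r)=False s=False r=False
s_1={p,q,r,s}: F((s & r))=True (s & r)=True s=True r=True
s_2={p,q,s}: F((s & r))=True (s & r)=False s=True r=False
s_3={}: F((s & r))=True (s & r)=False s=False r=False
s_4={p,r,s}: F((s & r))=True (s & r)=True s=True r=True
s_5={p,q,r,s}: F((s & r))=True (s & r)=True s=True r=True
s_6={p,s}: F((s & r))=False (s & r)=False s=True r=False
F(F((s & r))) holds; first witness at position 0.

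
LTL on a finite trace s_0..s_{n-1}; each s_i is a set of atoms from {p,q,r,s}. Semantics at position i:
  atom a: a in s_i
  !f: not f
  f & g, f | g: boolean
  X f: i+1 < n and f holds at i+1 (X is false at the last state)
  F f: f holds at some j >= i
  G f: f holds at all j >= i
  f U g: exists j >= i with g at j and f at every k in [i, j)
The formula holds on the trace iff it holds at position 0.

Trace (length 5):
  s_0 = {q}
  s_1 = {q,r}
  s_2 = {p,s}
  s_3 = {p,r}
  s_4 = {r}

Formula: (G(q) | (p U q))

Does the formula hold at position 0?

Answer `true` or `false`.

s_0={q}: (G(q) | (p U q))=True G(q)=False q=True (p U q)=True p=False
s_1={q,r}: (G(q) | (p U q))=True G(q)=False q=True (p U q)=True p=False
s_2={p,s}: (G(q) | (p U q))=False G(q)=False q=False (p U q)=False p=True
s_3={p,r}: (G(q) | (p U q))=False G(q)=False q=False (p U q)=False p=True
s_4={r}: (G(q) | (p U q))=False G(q)=False q=False (p U q)=False p=False

Answer: true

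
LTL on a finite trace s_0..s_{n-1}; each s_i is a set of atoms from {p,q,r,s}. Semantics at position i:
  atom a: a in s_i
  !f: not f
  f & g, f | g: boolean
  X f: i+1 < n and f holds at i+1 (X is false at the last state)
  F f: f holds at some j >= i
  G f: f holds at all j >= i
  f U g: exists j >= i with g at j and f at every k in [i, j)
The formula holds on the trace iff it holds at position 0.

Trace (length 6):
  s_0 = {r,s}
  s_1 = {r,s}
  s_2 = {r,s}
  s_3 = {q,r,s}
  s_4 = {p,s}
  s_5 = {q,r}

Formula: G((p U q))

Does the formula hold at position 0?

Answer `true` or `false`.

s_0={r,s}: G((p U q))=False (p U q)=False p=False q=False
s_1={r,s}: G((p U q))=False (p U q)=False p=False q=False
s_2={r,s}: G((p U q))=False (p U q)=False p=False q=False
s_3={q,r,s}: G((p U q))=True (p U q)=True p=False q=True
s_4={p,s}: G((p U q))=True (p U q)=True p=True q=False
s_5={q,r}: G((p U q))=True (p U q)=True p=False q=True

Answer: false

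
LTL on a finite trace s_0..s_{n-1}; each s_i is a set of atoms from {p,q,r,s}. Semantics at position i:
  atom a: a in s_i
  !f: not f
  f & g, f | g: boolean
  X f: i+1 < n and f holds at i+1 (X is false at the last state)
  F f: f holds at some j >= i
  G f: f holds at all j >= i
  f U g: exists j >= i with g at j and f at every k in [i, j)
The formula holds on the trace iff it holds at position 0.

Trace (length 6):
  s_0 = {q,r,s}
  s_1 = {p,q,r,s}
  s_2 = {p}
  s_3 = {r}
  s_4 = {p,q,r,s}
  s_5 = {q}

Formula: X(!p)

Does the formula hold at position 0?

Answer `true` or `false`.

s_0={q,r,s}: X(!p)=False !p=True p=False
s_1={p,q,r,s}: X(!p)=False !p=False p=True
s_2={p}: X(!p)=True !p=False p=True
s_3={r}: X(!p)=False !p=True p=False
s_4={p,q,r,s}: X(!p)=True !p=False p=True
s_5={q}: X(!p)=False !p=True p=False

Answer: false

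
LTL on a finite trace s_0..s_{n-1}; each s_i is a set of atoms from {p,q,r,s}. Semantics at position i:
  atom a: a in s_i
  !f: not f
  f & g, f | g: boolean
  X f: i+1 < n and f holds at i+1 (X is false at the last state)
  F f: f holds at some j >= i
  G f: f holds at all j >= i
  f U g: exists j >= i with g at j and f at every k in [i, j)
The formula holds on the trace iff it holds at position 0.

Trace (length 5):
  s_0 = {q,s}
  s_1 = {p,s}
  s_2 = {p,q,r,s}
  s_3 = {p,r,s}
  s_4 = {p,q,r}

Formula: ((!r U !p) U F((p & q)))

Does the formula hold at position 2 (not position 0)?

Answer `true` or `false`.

s_0={q,s}: ((!r U !p) U F((p & q)))=True (!r U !p)=True !r=True r=False !p=True p=False F((p & q))=True (p & q)=False q=True
s_1={p,s}: ((!r U !p) U F((p & q)))=True (!r U !p)=False !r=True r=False !p=False p=True F((p & q))=True (p & q)=False q=False
s_2={p,q,r,s}: ((!r U !p) U F((p & q)))=True (!r U !p)=False !r=False r=True !p=False p=True F((p & q))=True (p & q)=True q=True
s_3={p,r,s}: ((!r U !p) U F((p & q)))=True (!r U !p)=False !r=False r=True !p=False p=True F((p & q))=True (p & q)=False q=False
s_4={p,q,r}: ((!r U !p) U F((p & q)))=True (!r U !p)=False !r=False r=True !p=False p=True F((p & q))=True (p & q)=True q=True
Evaluating at position 2: result = True

Answer: true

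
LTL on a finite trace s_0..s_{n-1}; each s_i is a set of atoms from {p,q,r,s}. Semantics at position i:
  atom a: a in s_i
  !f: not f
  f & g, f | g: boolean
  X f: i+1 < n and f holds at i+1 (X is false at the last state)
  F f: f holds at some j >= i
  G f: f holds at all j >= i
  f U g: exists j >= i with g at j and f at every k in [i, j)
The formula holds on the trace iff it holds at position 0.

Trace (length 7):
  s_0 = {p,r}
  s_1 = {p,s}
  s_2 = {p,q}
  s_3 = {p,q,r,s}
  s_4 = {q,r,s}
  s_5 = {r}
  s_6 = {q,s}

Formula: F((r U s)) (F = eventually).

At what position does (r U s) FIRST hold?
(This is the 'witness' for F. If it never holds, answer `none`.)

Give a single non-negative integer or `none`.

Answer: 0

Derivation:
s_0={p,r}: (r U s)=True r=True s=False
s_1={p,s}: (r U s)=True r=False s=True
s_2={p,q}: (r U s)=False r=False s=False
s_3={p,q,r,s}: (r U s)=True r=True s=True
s_4={q,r,s}: (r U s)=True r=True s=True
s_5={r}: (r U s)=True r=True s=False
s_6={q,s}: (r U s)=True r=False s=True
F((r U s)) holds; first witness at position 0.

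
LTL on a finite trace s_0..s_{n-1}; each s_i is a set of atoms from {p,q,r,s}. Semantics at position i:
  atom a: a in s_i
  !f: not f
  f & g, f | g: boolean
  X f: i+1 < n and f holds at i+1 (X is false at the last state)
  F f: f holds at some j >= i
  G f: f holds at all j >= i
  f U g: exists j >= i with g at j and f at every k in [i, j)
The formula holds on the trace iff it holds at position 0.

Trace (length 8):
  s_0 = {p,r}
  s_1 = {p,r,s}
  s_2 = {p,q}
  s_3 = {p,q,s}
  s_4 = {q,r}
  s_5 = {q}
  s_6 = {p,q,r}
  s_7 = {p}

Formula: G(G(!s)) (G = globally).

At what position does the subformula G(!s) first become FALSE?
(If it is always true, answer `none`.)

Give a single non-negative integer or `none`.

Answer: 0

Derivation:
s_0={p,r}: G(!s)=False !s=True s=False
s_1={p,r,s}: G(!s)=False !s=False s=True
s_2={p,q}: G(!s)=False !s=True s=False
s_3={p,q,s}: G(!s)=False !s=False s=True
s_4={q,r}: G(!s)=True !s=True s=False
s_5={q}: G(!s)=True !s=True s=False
s_6={p,q,r}: G(!s)=True !s=True s=False
s_7={p}: G(!s)=True !s=True s=False
G(G(!s)) holds globally = False
First violation at position 0.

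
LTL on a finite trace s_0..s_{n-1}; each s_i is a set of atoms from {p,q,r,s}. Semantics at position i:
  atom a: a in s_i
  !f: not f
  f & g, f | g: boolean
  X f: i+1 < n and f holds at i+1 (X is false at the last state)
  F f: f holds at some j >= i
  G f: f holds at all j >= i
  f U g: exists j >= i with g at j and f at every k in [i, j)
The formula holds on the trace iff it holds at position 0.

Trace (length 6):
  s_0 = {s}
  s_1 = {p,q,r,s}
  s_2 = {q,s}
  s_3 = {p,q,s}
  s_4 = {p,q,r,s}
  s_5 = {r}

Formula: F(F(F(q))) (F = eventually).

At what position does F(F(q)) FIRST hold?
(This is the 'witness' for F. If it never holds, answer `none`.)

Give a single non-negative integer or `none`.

s_0={s}: F(F(q))=True F(q)=True q=False
s_1={p,q,r,s}: F(F(q))=True F(q)=True q=True
s_2={q,s}: F(F(q))=True F(q)=True q=True
s_3={p,q,s}: F(F(q))=True F(q)=True q=True
s_4={p,q,r,s}: F(F(q))=True F(q)=True q=True
s_5={r}: F(F(q))=False F(q)=False q=False
F(F(F(q))) holds; first witness at position 0.

Answer: 0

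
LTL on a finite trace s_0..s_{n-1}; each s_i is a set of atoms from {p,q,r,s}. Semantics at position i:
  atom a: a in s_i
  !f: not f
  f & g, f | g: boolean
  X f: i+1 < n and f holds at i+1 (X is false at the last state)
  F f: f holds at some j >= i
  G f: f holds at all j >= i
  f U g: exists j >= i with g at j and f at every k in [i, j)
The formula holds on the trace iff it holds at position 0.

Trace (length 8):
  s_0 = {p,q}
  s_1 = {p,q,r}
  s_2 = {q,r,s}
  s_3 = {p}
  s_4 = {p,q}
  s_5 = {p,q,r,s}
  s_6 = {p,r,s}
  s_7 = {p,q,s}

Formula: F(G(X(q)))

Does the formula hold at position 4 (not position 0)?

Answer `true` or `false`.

Answer: false

Derivation:
s_0={p,q}: F(G(X(q)))=False G(X(q))=False X(q)=True q=True
s_1={p,q,r}: F(G(X(q)))=False G(X(q))=False X(q)=True q=True
s_2={q,r,s}: F(G(X(q)))=False G(X(q))=False X(q)=False q=True
s_3={p}: F(G(X(q)))=False G(X(q))=False X(q)=True q=False
s_4={p,q}: F(G(X(q)))=False G(X(q))=False X(q)=True q=True
s_5={p,q,r,s}: F(G(X(q)))=False G(X(q))=False X(q)=False q=True
s_6={p,r,s}: F(G(X(q)))=False G(X(q))=False X(q)=True q=False
s_7={p,q,s}: F(G(X(q)))=False G(X(q))=False X(q)=False q=True
Evaluating at position 4: result = False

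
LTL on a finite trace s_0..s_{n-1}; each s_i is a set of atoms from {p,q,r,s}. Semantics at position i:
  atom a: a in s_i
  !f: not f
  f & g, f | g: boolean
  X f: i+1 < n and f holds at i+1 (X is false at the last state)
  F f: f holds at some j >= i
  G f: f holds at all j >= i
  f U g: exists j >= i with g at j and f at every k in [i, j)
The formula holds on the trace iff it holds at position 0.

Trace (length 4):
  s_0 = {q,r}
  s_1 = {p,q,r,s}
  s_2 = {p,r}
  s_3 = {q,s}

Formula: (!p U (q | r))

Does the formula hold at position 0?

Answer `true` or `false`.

s_0={q,r}: (!p U (q | r))=True !p=True p=False (q | r)=True q=True r=True
s_1={p,q,r,s}: (!p U (q | r))=True !p=False p=True (q | r)=True q=True r=True
s_2={p,r}: (!p U (q | r))=True !p=False p=True (q | r)=True q=False r=True
s_3={q,s}: (!p U (q | r))=True !p=True p=False (q | r)=True q=True r=False

Answer: true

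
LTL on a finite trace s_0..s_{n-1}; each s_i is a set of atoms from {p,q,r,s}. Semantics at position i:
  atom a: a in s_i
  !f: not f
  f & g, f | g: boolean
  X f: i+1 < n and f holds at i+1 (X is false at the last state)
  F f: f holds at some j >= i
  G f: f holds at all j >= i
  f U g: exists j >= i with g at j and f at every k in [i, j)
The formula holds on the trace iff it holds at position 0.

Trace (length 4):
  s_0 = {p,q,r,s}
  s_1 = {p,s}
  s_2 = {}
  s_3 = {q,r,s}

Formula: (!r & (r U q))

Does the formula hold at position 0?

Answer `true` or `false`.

Answer: false

Derivation:
s_0={p,q,r,s}: (!r & (r U q))=False !r=False r=True (r U q)=True q=True
s_1={p,s}: (!r & (r U q))=False !r=True r=False (r U q)=False q=False
s_2={}: (!r & (r U q))=False !r=True r=False (r U q)=False q=False
s_3={q,r,s}: (!r & (r U q))=False !r=False r=True (r U q)=True q=True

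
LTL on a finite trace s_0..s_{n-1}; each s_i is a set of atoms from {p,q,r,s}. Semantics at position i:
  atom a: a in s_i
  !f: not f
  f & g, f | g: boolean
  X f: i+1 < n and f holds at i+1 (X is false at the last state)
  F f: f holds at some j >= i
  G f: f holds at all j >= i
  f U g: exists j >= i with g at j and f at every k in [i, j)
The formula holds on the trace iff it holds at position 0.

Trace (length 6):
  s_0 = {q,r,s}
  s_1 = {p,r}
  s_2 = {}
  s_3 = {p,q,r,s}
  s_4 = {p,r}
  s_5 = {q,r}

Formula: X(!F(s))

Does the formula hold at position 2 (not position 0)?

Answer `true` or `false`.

s_0={q,r,s}: X(!F(s))=False !F(s)=False F(s)=True s=True
s_1={p,r}: X(!F(s))=False !F(s)=False F(s)=True s=False
s_2={}: X(!F(s))=False !F(s)=False F(s)=True s=False
s_3={p,q,r,s}: X(!F(s))=True !F(s)=False F(s)=True s=True
s_4={p,r}: X(!F(s))=True !F(s)=True F(s)=False s=False
s_5={q,r}: X(!F(s))=False !F(s)=True F(s)=False s=False
Evaluating at position 2: result = False

Answer: false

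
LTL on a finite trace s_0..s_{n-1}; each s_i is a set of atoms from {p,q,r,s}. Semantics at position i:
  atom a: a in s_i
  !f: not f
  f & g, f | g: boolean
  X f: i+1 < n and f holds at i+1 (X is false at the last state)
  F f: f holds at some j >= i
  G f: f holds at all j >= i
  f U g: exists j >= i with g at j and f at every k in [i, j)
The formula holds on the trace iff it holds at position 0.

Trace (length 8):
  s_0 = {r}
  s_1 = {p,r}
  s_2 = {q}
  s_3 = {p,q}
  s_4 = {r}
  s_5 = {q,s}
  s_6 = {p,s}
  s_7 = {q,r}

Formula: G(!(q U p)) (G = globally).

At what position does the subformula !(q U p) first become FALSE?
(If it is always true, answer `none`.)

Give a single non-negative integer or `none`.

Answer: 1

Derivation:
s_0={r}: !(q U p)=True (q U p)=False q=False p=False
s_1={p,r}: !(q U p)=False (q U p)=True q=False p=True
s_2={q}: !(q U p)=False (q U p)=True q=True p=False
s_3={p,q}: !(q U p)=False (q U p)=True q=True p=True
s_4={r}: !(q U p)=True (q U p)=False q=False p=False
s_5={q,s}: !(q U p)=False (q U p)=True q=True p=False
s_6={p,s}: !(q U p)=False (q U p)=True q=False p=True
s_7={q,r}: !(q U p)=True (q U p)=False q=True p=False
G(!(q U p)) holds globally = False
First violation at position 1.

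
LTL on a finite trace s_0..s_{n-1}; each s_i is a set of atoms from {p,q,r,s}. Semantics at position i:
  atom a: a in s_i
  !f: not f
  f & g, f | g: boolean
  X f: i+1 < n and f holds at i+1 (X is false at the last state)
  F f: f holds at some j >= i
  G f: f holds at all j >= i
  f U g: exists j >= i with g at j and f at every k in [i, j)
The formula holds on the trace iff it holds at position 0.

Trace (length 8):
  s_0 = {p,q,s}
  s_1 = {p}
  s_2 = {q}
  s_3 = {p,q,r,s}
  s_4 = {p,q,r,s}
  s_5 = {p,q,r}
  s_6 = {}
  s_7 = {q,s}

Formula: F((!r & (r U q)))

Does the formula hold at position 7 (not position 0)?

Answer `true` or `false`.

s_0={p,q,s}: F((!r & (r U q)))=True (!r & (r U q))=True !r=True r=False (r U q)=True q=True
s_1={p}: F((!r & (r U q)))=True (!r & (r U q))=False !r=True r=False (r U q)=False q=False
s_2={q}: F((!r & (r U q)))=True (!r & (r U q))=True !r=True r=False (r U q)=True q=True
s_3={p,q,r,s}: F((!r & (r U q)))=True (!r & (r U q))=False !r=False r=True (r U q)=True q=True
s_4={p,q,r,s}: F((!r & (r U q)))=True (!r & (r U q))=False !r=False r=True (r U q)=True q=True
s_5={p,q,r}: F((!r & (r U q)))=True (!r & (r U q))=False !r=False r=True (r U q)=True q=True
s_6={}: F((!r & (r U q)))=True (!r & (r U q))=False !r=True r=False (r U q)=False q=False
s_7={q,s}: F((!r & (r U q)))=True (!r & (r U q))=True !r=True r=False (r U q)=True q=True
Evaluating at position 7: result = True

Answer: true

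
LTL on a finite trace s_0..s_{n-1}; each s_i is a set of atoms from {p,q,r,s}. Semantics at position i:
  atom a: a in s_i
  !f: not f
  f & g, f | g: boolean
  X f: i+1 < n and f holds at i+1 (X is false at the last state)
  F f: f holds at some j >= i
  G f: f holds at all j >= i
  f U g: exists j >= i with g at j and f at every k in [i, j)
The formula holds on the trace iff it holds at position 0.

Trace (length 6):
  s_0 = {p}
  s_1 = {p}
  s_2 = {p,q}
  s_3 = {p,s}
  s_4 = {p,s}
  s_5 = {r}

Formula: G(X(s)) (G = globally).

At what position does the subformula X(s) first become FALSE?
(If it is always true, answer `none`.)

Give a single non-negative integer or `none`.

s_0={p}: X(s)=False s=False
s_1={p}: X(s)=False s=False
s_2={p,q}: X(s)=True s=False
s_3={p,s}: X(s)=True s=True
s_4={p,s}: X(s)=False s=True
s_5={r}: X(s)=False s=False
G(X(s)) holds globally = False
First violation at position 0.

Answer: 0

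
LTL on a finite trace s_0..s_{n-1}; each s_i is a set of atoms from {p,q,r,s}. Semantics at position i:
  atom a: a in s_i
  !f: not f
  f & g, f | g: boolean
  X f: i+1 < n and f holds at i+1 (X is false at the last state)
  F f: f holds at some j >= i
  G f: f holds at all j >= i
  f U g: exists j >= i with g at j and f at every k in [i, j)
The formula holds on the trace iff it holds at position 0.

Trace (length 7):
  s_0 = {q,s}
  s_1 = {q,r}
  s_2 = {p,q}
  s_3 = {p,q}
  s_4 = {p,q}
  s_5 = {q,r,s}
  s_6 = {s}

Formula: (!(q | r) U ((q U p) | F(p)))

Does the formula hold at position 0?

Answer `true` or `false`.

Answer: true

Derivation:
s_0={q,s}: (!(q | r) U ((q U p) | F(p)))=True !(q | r)=False (q | r)=True q=True r=False ((q U p) | F(p))=True (q U p)=True p=False F(p)=True
s_1={q,r}: (!(q | r) U ((q U p) | F(p)))=True !(q | r)=False (q | r)=True q=True r=True ((q U p) | F(p))=True (q U p)=True p=False F(p)=True
s_2={p,q}: (!(q | r) U ((q U p) | F(p)))=True !(q | r)=False (q | r)=True q=True r=False ((q U p) | F(p))=True (q U p)=True p=True F(p)=True
s_3={p,q}: (!(q | r) U ((q U p) | F(p)))=True !(q | r)=False (q | r)=True q=True r=False ((q U p) | F(p))=True (q U p)=True p=True F(p)=True
s_4={p,q}: (!(q | r) U ((q U p) | F(p)))=True !(q | r)=False (q | r)=True q=True r=False ((q U p) | F(p))=True (q U p)=True p=True F(p)=True
s_5={q,r,s}: (!(q | r) U ((q U p) | F(p)))=False !(q | r)=False (q | r)=True q=True r=True ((q U p) | F(p))=False (q U p)=False p=False F(p)=False
s_6={s}: (!(q | r) U ((q U p) | F(p)))=False !(q | r)=True (q | r)=False q=False r=False ((q U p) | F(p))=False (q U p)=False p=False F(p)=False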